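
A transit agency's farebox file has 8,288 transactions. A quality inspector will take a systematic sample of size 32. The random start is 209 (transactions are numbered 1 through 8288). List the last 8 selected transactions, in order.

6425, 6684, 6943, 7202, 7461, 7720, 7979, 8238

k = N/n = 8288/32 = 259
25th selection = 209 + 24×259 = 6425
26th: 6425 + 259 = 6684
27th: 6684 + 259 = 6943
28th: 6943 + 259 = 7202
29th: 7202 + 259 = 7461
30th: 7461 + 259 = 7720
31st: 7720 + 259 = 7979
32nd: 7979 + 259 = 8238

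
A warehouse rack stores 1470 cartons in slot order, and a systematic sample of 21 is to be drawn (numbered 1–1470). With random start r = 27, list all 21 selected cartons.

27, 97, 167, 237, 307, 377, 447, 517, 587, 657, 727, 797, 867, 937, 1007, 1077, 1147, 1217, 1287, 1357, 1427

k = N/n = 1470/21 = 70
carton 1: 27
carton 2: 27 + 70 = 97
carton 3: 97 + 70 = 167
carton 4: 167 + 70 = 237
carton 5: 237 + 70 = 307
carton 6: 307 + 70 = 377
carton 7: 377 + 70 = 447
carton 8: 447 + 70 = 517
carton 9: 517 + 70 = 587
carton 10: 587 + 70 = 657
carton 11: 657 + 70 = 727
carton 12: 727 + 70 = 797
carton 13: 797 + 70 = 867
carton 14: 867 + 70 = 937
carton 15: 937 + 70 = 1007
carton 16: 1007 + 70 = 1077
carton 17: 1077 + 70 = 1147
carton 18: 1147 + 70 = 1217
carton 19: 1217 + 70 = 1287
carton 20: 1287 + 70 = 1357
carton 21: 1357 + 70 = 1427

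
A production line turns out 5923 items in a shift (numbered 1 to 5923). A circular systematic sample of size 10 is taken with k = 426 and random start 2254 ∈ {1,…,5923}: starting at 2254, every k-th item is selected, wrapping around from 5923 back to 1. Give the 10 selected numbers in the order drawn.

2254, 2680, 3106, 3532, 3958, 4384, 4810, 5236, 5662, 165

Selection 1: 2254
Selection 2: 2254 + 426 = 2680
Selection 3: 2680 + 426 = 3106
Selection 4: 3106 + 426 = 3532
Selection 5: 3532 + 426 = 3958
Selection 6: 3958 + 426 = 4384
Selection 7: 4384 + 426 = 4810
Selection 8: 4810 + 426 = 5236
Selection 9: 5236 + 426 = 5662
Selection 10: 5662 + 426 = 6088 → 6088 − 5923 = 165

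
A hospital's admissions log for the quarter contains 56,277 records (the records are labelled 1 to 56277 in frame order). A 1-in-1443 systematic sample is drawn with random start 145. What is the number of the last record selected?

k = 1443
39th selection = r + (39−1)·k = 145 + 38×1443 = 145 + 54834 = 54979

54979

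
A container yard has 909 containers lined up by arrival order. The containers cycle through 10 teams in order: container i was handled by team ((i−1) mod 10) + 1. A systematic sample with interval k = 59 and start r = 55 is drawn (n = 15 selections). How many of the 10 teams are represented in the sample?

Consecutive selections differ by k = 59, so their team numbers differ by 59 mod 10 = 9.
gcd(59, 10) = 1, so the sample visits 10/1 = 10 distinct residues mod 10.
Start 55 is team 5; the teams hit are 1, 2, 3, 4, 5, 6, 7, 8, 9, 10.

10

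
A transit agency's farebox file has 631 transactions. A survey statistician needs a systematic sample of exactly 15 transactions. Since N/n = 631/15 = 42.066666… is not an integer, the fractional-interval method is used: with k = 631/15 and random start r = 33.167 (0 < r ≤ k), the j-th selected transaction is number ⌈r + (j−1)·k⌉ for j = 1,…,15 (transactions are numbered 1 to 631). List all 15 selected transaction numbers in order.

j=1: r + 0k = 33.167 → ⌈·⌉ = 34
j=2: r + 1k = 75.233666… → ⌈·⌉ = 76
j=3: r + 2k = 117.300333… → ⌈·⌉ = 118
j=4: r + 3k = 159.367 → ⌈·⌉ = 160
j=5: r + 4k = 201.433666… → ⌈·⌉ = 202
j=6: r + 5k = 243.500333… → ⌈·⌉ = 244
j=7: r + 6k = 285.567 → ⌈·⌉ = 286
j=8: r + 7k = 327.633666… → ⌈·⌉ = 328
j=9: r + 8k = 369.700333… → ⌈·⌉ = 370
j=10: r + 9k = 411.767 → ⌈·⌉ = 412
j=11: r + 10k = 453.833666… → ⌈·⌉ = 454
j=12: r + 11k = 495.900333… → ⌈·⌉ = 496
j=13: r + 12k = 537.967 → ⌈·⌉ = 538
j=14: r + 13k = 580.033666… → ⌈·⌉ = 581
j=15: r + 14k = 622.100333… → ⌈·⌉ = 623

34, 76, 118, 160, 202, 244, 286, 328, 370, 412, 454, 496, 538, 581, 623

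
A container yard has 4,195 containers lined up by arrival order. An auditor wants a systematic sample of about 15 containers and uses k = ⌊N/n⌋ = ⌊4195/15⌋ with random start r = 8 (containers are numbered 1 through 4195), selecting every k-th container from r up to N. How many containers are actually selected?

k = ⌊4195/15⌋ = 279
Achieved size = ⌊(4195 − 8)/279⌋ + 1 = ⌊4187/279⌋ + 1 = 15 + 1 = 16
(last selection: 8 + 15×279 = 4193 ≤ 4195; next would be 4472 > 4195)

16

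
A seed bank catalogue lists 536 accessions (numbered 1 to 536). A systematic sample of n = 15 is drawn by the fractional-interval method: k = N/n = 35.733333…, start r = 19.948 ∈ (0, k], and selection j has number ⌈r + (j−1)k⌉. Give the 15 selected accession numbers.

j=1: r + 0k = 19.948 → ⌈·⌉ = 20
j=2: r + 1k = 55.681333… → ⌈·⌉ = 56
j=3: r + 2k = 91.414666… → ⌈·⌉ = 92
j=4: r + 3k = 127.148 → ⌈·⌉ = 128
j=5: r + 4k = 162.881333… → ⌈·⌉ = 163
j=6: r + 5k = 198.614666… → ⌈·⌉ = 199
j=7: r + 6k = 234.348 → ⌈·⌉ = 235
j=8: r + 7k = 270.081333… → ⌈·⌉ = 271
j=9: r + 8k = 305.814666… → ⌈·⌉ = 306
j=10: r + 9k = 341.548 → ⌈·⌉ = 342
j=11: r + 10k = 377.281333… → ⌈·⌉ = 378
j=12: r + 11k = 413.014666… → ⌈·⌉ = 414
j=13: r + 12k = 448.748 → ⌈·⌉ = 449
j=14: r + 13k = 484.481333… → ⌈·⌉ = 485
j=15: r + 14k = 520.214666… → ⌈·⌉ = 521

20, 56, 92, 128, 163, 199, 235, 271, 306, 342, 378, 414, 449, 485, 521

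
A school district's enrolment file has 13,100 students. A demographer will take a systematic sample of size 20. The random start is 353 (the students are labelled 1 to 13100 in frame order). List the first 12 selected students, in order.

353, 1008, 1663, 2318, 2973, 3628, 4283, 4938, 5593, 6248, 6903, 7558

k = N/n = 13100/20 = 655
student 1: 353
student 2: 353 + 655 = 1008
student 3: 1008 + 655 = 1663
student 4: 1663 + 655 = 2318
student 5: 2318 + 655 = 2973
student 6: 2973 + 655 = 3628
student 7: 3628 + 655 = 4283
student 8: 4283 + 655 = 4938
student 9: 4938 + 655 = 5593
student 10: 5593 + 655 = 6248
student 11: 6248 + 655 = 6903
student 12: 6903 + 655 = 7558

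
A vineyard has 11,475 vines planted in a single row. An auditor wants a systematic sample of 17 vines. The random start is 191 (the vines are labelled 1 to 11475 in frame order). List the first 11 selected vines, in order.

191, 866, 1541, 2216, 2891, 3566, 4241, 4916, 5591, 6266, 6941

k = N/n = 11475/17 = 675
vine 1: 191
vine 2: 191 + 675 = 866
vine 3: 866 + 675 = 1541
vine 4: 1541 + 675 = 2216
vine 5: 2216 + 675 = 2891
vine 6: 2891 + 675 = 3566
vine 7: 3566 + 675 = 4241
vine 8: 4241 + 675 = 4916
vine 9: 4916 + 675 = 5591
vine 10: 5591 + 675 = 6266
vine 11: 6266 + 675 = 6941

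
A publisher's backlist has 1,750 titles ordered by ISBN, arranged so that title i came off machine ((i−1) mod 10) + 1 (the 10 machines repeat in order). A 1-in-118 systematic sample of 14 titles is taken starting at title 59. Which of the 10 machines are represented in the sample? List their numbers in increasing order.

Consecutive selections differ by k = 118, so their machine numbers differ by 118 mod 10 = 8.
gcd(118, 10) = 2, so the sample visits 10/2 = 5 distinct residues mod 10.
Start 59 is machine 9; the machines hit are 1, 3, 5, 7, 9.

1, 3, 5, 7, 9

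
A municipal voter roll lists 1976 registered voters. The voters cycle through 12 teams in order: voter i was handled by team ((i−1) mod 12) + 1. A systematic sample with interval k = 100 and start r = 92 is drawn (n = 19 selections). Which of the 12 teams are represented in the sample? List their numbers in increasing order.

Consecutive selections differ by k = 100, so their team numbers differ by 100 mod 12 = 4.
gcd(100, 12) = 4, so the sample visits 12/4 = 3 distinct residues mod 12.
Start 92 is team 8; the teams hit are 4, 8, 12.

4, 8, 12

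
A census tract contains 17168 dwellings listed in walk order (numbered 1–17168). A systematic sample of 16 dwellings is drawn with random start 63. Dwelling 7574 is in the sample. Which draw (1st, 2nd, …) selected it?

k = 17168/16 = 1073
position = (7574 − 63)/1073 + 1 = 7511/1073 + 1 = 7 + 1 = 8

8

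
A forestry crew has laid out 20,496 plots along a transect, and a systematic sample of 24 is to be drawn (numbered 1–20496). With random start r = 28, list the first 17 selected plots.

k = N/n = 20496/24 = 854
plot 1: 28
plot 2: 28 + 854 = 882
plot 3: 882 + 854 = 1736
plot 4: 1736 + 854 = 2590
plot 5: 2590 + 854 = 3444
plot 6: 3444 + 854 = 4298
plot 7: 4298 + 854 = 5152
plot 8: 5152 + 854 = 6006
plot 9: 6006 + 854 = 6860
plot 10: 6860 + 854 = 7714
plot 11: 7714 + 854 = 8568
plot 12: 8568 + 854 = 9422
plot 13: 9422 + 854 = 10276
plot 14: 10276 + 854 = 11130
plot 15: 11130 + 854 = 11984
plot 16: 11984 + 854 = 12838
plot 17: 12838 + 854 = 13692

28, 882, 1736, 2590, 3444, 4298, 5152, 6006, 6860, 7714, 8568, 9422, 10276, 11130, 11984, 12838, 13692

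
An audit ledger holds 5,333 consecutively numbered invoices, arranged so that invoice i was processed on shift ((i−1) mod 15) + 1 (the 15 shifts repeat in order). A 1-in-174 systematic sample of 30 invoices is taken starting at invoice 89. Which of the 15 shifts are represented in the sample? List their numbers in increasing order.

Consecutive selections differ by k = 174, so their shift numbers differ by 174 mod 15 = 9.
gcd(174, 15) = 3, so the sample visits 15/3 = 5 distinct residues mod 15.
Start 89 is shift 14; the shifts hit are 2, 5, 8, 11, 14.

2, 5, 8, 11, 14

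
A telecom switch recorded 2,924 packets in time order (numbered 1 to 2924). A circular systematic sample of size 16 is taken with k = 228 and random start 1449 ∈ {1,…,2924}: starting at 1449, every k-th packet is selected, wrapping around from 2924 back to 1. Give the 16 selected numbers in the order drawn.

1449, 1677, 1905, 2133, 2361, 2589, 2817, 121, 349, 577, 805, 1033, 1261, 1489, 1717, 1945

Selection 1: 1449
Selection 2: 1449 + 228 = 1677
Selection 3: 1677 + 228 = 1905
Selection 4: 1905 + 228 = 2133
Selection 5: 2133 + 228 = 2361
Selection 6: 2361 + 228 = 2589
Selection 7: 2589 + 228 = 2817
Selection 8: 2817 + 228 = 3045 → 3045 − 2924 = 121
Selection 9: 121 + 228 = 349
Selection 10: 349 + 228 = 577
Selection 11: 577 + 228 = 805
Selection 12: 805 + 228 = 1033
Selection 13: 1033 + 228 = 1261
Selection 14: 1261 + 228 = 1489
Selection 15: 1489 + 228 = 1717
Selection 16: 1717 + 228 = 1945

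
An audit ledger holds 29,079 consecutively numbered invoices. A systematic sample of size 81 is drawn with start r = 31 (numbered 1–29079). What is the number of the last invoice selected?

k = 29079/81 = 359
81st selection = r + (81−1)·k = 31 + 80×359 = 31 + 28720 = 28751

28751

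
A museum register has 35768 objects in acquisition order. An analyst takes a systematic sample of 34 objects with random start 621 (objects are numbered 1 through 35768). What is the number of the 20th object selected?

k = 35768/34 = 1052
20th selection = r + (20−1)·k = 621 + 19×1052 = 621 + 19988 = 20609

20609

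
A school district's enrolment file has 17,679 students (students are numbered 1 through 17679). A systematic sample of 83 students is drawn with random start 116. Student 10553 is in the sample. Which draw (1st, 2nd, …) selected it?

k = 17679/83 = 213
position = (10553 − 116)/213 + 1 = 10437/213 + 1 = 49 + 1 = 50

50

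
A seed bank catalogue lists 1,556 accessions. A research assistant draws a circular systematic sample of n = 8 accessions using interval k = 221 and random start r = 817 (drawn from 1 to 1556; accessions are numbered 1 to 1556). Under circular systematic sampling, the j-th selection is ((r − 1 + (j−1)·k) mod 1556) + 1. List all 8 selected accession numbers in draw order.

817, 1038, 1259, 1480, 145, 366, 587, 808

Selection 1: 817
Selection 2: 817 + 221 = 1038
Selection 3: 1038 + 221 = 1259
Selection 4: 1259 + 221 = 1480
Selection 5: 1480 + 221 = 1701 → 1701 − 1556 = 145
Selection 6: 145 + 221 = 366
Selection 7: 366 + 221 = 587
Selection 8: 587 + 221 = 808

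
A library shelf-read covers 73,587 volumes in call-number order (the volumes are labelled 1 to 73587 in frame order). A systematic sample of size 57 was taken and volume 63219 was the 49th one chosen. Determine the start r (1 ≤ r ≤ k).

k = 73587/57 = 1291
r = 63219 − (49−1)×1291 = 63219 − 61968 = 1251

1251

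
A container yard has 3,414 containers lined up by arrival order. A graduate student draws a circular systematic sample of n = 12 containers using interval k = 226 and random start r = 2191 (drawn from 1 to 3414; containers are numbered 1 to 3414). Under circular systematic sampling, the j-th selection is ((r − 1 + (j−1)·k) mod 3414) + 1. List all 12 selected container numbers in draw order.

2191, 2417, 2643, 2869, 3095, 3321, 133, 359, 585, 811, 1037, 1263

Selection 1: 2191
Selection 2: 2191 + 226 = 2417
Selection 3: 2417 + 226 = 2643
Selection 4: 2643 + 226 = 2869
Selection 5: 2869 + 226 = 3095
Selection 6: 3095 + 226 = 3321
Selection 7: 3321 + 226 = 3547 → 3547 − 3414 = 133
Selection 8: 133 + 226 = 359
Selection 9: 359 + 226 = 585
Selection 10: 585 + 226 = 811
Selection 11: 811 + 226 = 1037
Selection 12: 1037 + 226 = 1263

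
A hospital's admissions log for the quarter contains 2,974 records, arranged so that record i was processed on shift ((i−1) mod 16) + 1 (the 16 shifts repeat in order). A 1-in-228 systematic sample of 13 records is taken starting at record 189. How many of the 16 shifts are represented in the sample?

4

Consecutive selections differ by k = 228, so their shift numbers differ by 228 mod 16 = 4.
gcd(228, 16) = 4, so the sample visits 16/4 = 4 distinct residues mod 16.
Start 189 is shift 13; the shifts hit are 1, 5, 9, 13.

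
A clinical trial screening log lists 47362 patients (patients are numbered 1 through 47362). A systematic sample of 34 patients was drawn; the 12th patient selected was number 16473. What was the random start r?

1150

k = 47362/34 = 1393
r = 16473 − (12−1)×1393 = 16473 − 15323 = 1150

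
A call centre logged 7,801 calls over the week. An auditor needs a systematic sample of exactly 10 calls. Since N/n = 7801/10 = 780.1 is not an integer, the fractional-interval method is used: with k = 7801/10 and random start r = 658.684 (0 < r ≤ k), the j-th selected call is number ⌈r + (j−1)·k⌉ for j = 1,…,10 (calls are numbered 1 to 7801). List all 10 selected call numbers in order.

j=1: r + 0k = 658.684 → ⌈·⌉ = 659
j=2: r + 1k = 1438.784 → ⌈·⌉ = 1439
j=3: r + 2k = 2218.884 → ⌈·⌉ = 2219
j=4: r + 3k = 2998.984 → ⌈·⌉ = 2999
j=5: r + 4k = 3779.084 → ⌈·⌉ = 3780
j=6: r + 5k = 4559.184 → ⌈·⌉ = 4560
j=7: r + 6k = 5339.284 → ⌈·⌉ = 5340
j=8: r + 7k = 6119.384 → ⌈·⌉ = 6120
j=9: r + 8k = 6899.484 → ⌈·⌉ = 6900
j=10: r + 9k = 7679.584 → ⌈·⌉ = 7680

659, 1439, 2219, 2999, 3780, 4560, 5340, 6120, 6900, 7680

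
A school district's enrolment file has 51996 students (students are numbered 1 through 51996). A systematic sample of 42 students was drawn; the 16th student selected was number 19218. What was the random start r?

648

k = 51996/42 = 1238
r = 19218 − (16−1)×1238 = 19218 − 18570 = 648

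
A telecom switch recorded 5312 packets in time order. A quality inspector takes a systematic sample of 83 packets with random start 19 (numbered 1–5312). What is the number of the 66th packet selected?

k = 5312/83 = 64
66th selection = r + (66−1)·k = 19 + 65×64 = 19 + 4160 = 4179

4179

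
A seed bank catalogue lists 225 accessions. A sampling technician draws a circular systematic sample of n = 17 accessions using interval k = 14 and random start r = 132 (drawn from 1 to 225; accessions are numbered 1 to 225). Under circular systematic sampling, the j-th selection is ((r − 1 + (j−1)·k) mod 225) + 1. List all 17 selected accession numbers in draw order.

132, 146, 160, 174, 188, 202, 216, 5, 19, 33, 47, 61, 75, 89, 103, 117, 131

Selection 1: 132
Selection 2: 132 + 14 = 146
Selection 3: 146 + 14 = 160
Selection 4: 160 + 14 = 174
Selection 5: 174 + 14 = 188
Selection 6: 188 + 14 = 202
Selection 7: 202 + 14 = 216
Selection 8: 216 + 14 = 230 → 230 − 225 = 5
Selection 9: 5 + 14 = 19
Selection 10: 19 + 14 = 33
Selection 11: 33 + 14 = 47
Selection 12: 47 + 14 = 61
Selection 13: 61 + 14 = 75
Selection 14: 75 + 14 = 89
Selection 15: 89 + 14 = 103
Selection 16: 103 + 14 = 117
Selection 17: 117 + 14 = 131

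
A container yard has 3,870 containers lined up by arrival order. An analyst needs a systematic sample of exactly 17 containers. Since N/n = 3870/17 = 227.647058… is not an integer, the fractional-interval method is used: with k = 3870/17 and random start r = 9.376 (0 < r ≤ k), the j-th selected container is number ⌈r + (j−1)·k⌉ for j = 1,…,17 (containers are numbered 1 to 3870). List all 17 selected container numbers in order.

10, 238, 465, 693, 920, 1148, 1376, 1603, 1831, 2059, 2286, 2514, 2742, 2969, 3197, 3425, 3652

j=1: r + 0k = 9.376 → ⌈·⌉ = 10
j=2: r + 1k = 237.023058… → ⌈·⌉ = 238
j=3: r + 2k = 464.670117… → ⌈·⌉ = 465
j=4: r + 3k = 692.317176… → ⌈·⌉ = 693
j=5: r + 4k = 919.964235… → ⌈·⌉ = 920
j=6: r + 5k = 1147.611294… → ⌈·⌉ = 1148
j=7: r + 6k = 1375.258352… → ⌈·⌉ = 1376
j=8: r + 7k = 1602.905411… → ⌈·⌉ = 1603
j=9: r + 8k = 1830.552470… → ⌈·⌉ = 1831
j=10: r + 9k = 2058.199529… → ⌈·⌉ = 2059
j=11: r + 10k = 2285.846588… → ⌈·⌉ = 2286
j=12: r + 11k = 2513.493647… → ⌈·⌉ = 2514
j=13: r + 12k = 2741.140705… → ⌈·⌉ = 2742
j=14: r + 13k = 2968.787764… → ⌈·⌉ = 2969
j=15: r + 14k = 3196.434823… → ⌈·⌉ = 3197
j=16: r + 15k = 3424.081882… → ⌈·⌉ = 3425
j=17: r + 16k = 3651.728941… → ⌈·⌉ = 3652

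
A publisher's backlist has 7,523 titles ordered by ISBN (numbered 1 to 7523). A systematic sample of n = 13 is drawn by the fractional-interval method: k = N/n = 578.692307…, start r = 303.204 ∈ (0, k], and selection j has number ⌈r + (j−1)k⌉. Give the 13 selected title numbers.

304, 882, 1461, 2040, 2618, 3197, 3776, 4355, 4933, 5512, 6091, 6669, 7248

j=1: r + 0k = 303.204 → ⌈·⌉ = 304
j=2: r + 1k = 881.896307… → ⌈·⌉ = 882
j=3: r + 2k = 1460.588615… → ⌈·⌉ = 1461
j=4: r + 3k = 2039.280923… → ⌈·⌉ = 2040
j=5: r + 4k = 2617.973230… → ⌈·⌉ = 2618
j=6: r + 5k = 3196.665538… → ⌈·⌉ = 3197
j=7: r + 6k = 3775.357846… → ⌈·⌉ = 3776
j=8: r + 7k = 4354.050153… → ⌈·⌉ = 4355
j=9: r + 8k = 4932.742461… → ⌈·⌉ = 4933
j=10: r + 9k = 5511.434769… → ⌈·⌉ = 5512
j=11: r + 10k = 6090.127076… → ⌈·⌉ = 6091
j=12: r + 11k = 6668.819384… → ⌈·⌉ = 6669
j=13: r + 12k = 7247.511692… → ⌈·⌉ = 7248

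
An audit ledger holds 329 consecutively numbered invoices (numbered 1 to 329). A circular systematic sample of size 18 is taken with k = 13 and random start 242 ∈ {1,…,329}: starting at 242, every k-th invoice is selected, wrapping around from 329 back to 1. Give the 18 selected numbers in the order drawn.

242, 255, 268, 281, 294, 307, 320, 4, 17, 30, 43, 56, 69, 82, 95, 108, 121, 134

Selection 1: 242
Selection 2: 242 + 13 = 255
Selection 3: 255 + 13 = 268
Selection 4: 268 + 13 = 281
Selection 5: 281 + 13 = 294
Selection 6: 294 + 13 = 307
Selection 7: 307 + 13 = 320
Selection 8: 320 + 13 = 333 → 333 − 329 = 4
Selection 9: 4 + 13 = 17
Selection 10: 17 + 13 = 30
Selection 11: 30 + 13 = 43
Selection 12: 43 + 13 = 56
Selection 13: 56 + 13 = 69
Selection 14: 69 + 13 = 82
Selection 15: 82 + 13 = 95
Selection 16: 95 + 13 = 108
Selection 17: 108 + 13 = 121
Selection 18: 121 + 13 = 134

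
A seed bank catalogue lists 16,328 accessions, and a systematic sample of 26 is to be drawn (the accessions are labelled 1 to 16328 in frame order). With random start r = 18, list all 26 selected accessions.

18, 646, 1274, 1902, 2530, 3158, 3786, 4414, 5042, 5670, 6298, 6926, 7554, 8182, 8810, 9438, 10066, 10694, 11322, 11950, 12578, 13206, 13834, 14462, 15090, 15718

k = N/n = 16328/26 = 628
accession 1: 18
accession 2: 18 + 628 = 646
accession 3: 646 + 628 = 1274
accession 4: 1274 + 628 = 1902
accession 5: 1902 + 628 = 2530
accession 6: 2530 + 628 = 3158
accession 7: 3158 + 628 = 3786
accession 8: 3786 + 628 = 4414
accession 9: 4414 + 628 = 5042
accession 10: 5042 + 628 = 5670
accession 11: 5670 + 628 = 6298
accession 12: 6298 + 628 = 6926
accession 13: 6926 + 628 = 7554
accession 14: 7554 + 628 = 8182
accession 15: 8182 + 628 = 8810
accession 16: 8810 + 628 = 9438
accession 17: 9438 + 628 = 10066
accession 18: 10066 + 628 = 10694
accession 19: 10694 + 628 = 11322
accession 20: 11322 + 628 = 11950
accession 21: 11950 + 628 = 12578
accession 22: 12578 + 628 = 13206
accession 23: 13206 + 628 = 13834
accession 24: 13834 + 628 = 14462
accession 25: 14462 + 628 = 15090
accession 26: 15090 + 628 = 15718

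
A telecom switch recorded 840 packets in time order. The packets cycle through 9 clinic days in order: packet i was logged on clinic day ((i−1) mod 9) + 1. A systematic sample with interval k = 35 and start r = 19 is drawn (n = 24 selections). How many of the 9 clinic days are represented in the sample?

Consecutive selections differ by k = 35, so their clinic day numbers differ by 35 mod 9 = 8.
gcd(35, 9) = 1, so the sample visits 9/1 = 9 distinct residues mod 9.
Start 19 is clinic day 1; the clinic days hit are 1, 2, 3, 4, 5, 6, 7, 8, 9.

9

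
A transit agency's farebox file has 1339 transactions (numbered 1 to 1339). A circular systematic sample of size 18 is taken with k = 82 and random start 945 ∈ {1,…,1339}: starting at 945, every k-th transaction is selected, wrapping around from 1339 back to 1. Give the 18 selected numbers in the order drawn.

945, 1027, 1109, 1191, 1273, 16, 98, 180, 262, 344, 426, 508, 590, 672, 754, 836, 918, 1000

Selection 1: 945
Selection 2: 945 + 82 = 1027
Selection 3: 1027 + 82 = 1109
Selection 4: 1109 + 82 = 1191
Selection 5: 1191 + 82 = 1273
Selection 6: 1273 + 82 = 1355 → 1355 − 1339 = 16
Selection 7: 16 + 82 = 98
Selection 8: 98 + 82 = 180
Selection 9: 180 + 82 = 262
Selection 10: 262 + 82 = 344
Selection 11: 344 + 82 = 426
Selection 12: 426 + 82 = 508
Selection 13: 508 + 82 = 590
Selection 14: 590 + 82 = 672
Selection 15: 672 + 82 = 754
Selection 16: 754 + 82 = 836
Selection 17: 836 + 82 = 918
Selection 18: 918 + 82 = 1000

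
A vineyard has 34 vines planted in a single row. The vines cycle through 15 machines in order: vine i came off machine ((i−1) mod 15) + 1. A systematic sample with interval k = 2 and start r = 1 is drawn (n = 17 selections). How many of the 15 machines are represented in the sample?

Consecutive selections differ by k = 2, so their machine numbers differ by 2 mod 15 = 2.
gcd(2, 15) = 1, so the sample visits 15/1 = 15 distinct residues mod 15.
Start 1 is machine 1; the machines hit are 1, 2, 3, 4, 5, 6, 7, 8, 9, 10, 11, 12, 13, 14, 15.

15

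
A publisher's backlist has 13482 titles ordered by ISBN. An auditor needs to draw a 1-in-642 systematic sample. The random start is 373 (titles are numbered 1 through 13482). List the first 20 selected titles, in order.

title 1: 373
title 2: 373 + 642 = 1015
title 3: 1015 + 642 = 1657
title 4: 1657 + 642 = 2299
title 5: 2299 + 642 = 2941
title 6: 2941 + 642 = 3583
title 7: 3583 + 642 = 4225
title 8: 4225 + 642 = 4867
title 9: 4867 + 642 = 5509
title 10: 5509 + 642 = 6151
title 11: 6151 + 642 = 6793
title 12: 6793 + 642 = 7435
title 13: 7435 + 642 = 8077
title 14: 8077 + 642 = 8719
title 15: 8719 + 642 = 9361
title 16: 9361 + 642 = 10003
title 17: 10003 + 642 = 10645
title 18: 10645 + 642 = 11287
title 19: 11287 + 642 = 11929
title 20: 11929 + 642 = 12571

373, 1015, 1657, 2299, 2941, 3583, 4225, 4867, 5509, 6151, 6793, 7435, 8077, 8719, 9361, 10003, 10645, 11287, 11929, 12571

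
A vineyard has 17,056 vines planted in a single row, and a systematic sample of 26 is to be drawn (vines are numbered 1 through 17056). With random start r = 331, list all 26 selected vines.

331, 987, 1643, 2299, 2955, 3611, 4267, 4923, 5579, 6235, 6891, 7547, 8203, 8859, 9515, 10171, 10827, 11483, 12139, 12795, 13451, 14107, 14763, 15419, 16075, 16731

k = N/n = 17056/26 = 656
vine 1: 331
vine 2: 331 + 656 = 987
vine 3: 987 + 656 = 1643
vine 4: 1643 + 656 = 2299
vine 5: 2299 + 656 = 2955
vine 6: 2955 + 656 = 3611
vine 7: 3611 + 656 = 4267
vine 8: 4267 + 656 = 4923
vine 9: 4923 + 656 = 5579
vine 10: 5579 + 656 = 6235
vine 11: 6235 + 656 = 6891
vine 12: 6891 + 656 = 7547
vine 13: 7547 + 656 = 8203
vine 14: 8203 + 656 = 8859
vine 15: 8859 + 656 = 9515
vine 16: 9515 + 656 = 10171
vine 17: 10171 + 656 = 10827
vine 18: 10827 + 656 = 11483
vine 19: 11483 + 656 = 12139
vine 20: 12139 + 656 = 12795
vine 21: 12795 + 656 = 13451
vine 22: 13451 + 656 = 14107
vine 23: 14107 + 656 = 14763
vine 24: 14763 + 656 = 15419
vine 25: 15419 + 656 = 16075
vine 26: 16075 + 656 = 16731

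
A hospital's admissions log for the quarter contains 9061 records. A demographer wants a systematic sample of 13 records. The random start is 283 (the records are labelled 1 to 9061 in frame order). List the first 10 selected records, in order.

k = N/n = 9061/13 = 697
record 1: 283
record 2: 283 + 697 = 980
record 3: 980 + 697 = 1677
record 4: 1677 + 697 = 2374
record 5: 2374 + 697 = 3071
record 6: 3071 + 697 = 3768
record 7: 3768 + 697 = 4465
record 8: 4465 + 697 = 5162
record 9: 5162 + 697 = 5859
record 10: 5859 + 697 = 6556

283, 980, 1677, 2374, 3071, 3768, 4465, 5162, 5859, 6556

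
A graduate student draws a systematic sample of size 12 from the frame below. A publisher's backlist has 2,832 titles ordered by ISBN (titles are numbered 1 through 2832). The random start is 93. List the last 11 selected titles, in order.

k = N/n = 2832/12 = 236
2nd selection = 93 + 1×236 = 329
3rd: 329 + 236 = 565
4th: 565 + 236 = 801
5th: 801 + 236 = 1037
6th: 1037 + 236 = 1273
7th: 1273 + 236 = 1509
8th: 1509 + 236 = 1745
9th: 1745 + 236 = 1981
10th: 1981 + 236 = 2217
11th: 2217 + 236 = 2453
12th: 2453 + 236 = 2689

329, 565, 801, 1037, 1273, 1509, 1745, 1981, 2217, 2453, 2689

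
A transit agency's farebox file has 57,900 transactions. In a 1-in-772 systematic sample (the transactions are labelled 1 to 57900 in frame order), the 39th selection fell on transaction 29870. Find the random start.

534

k = 772
r = 29870 − (39−1)×772 = 29870 − 29336 = 534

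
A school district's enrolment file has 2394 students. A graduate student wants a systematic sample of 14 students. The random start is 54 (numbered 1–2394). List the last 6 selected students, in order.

1422, 1593, 1764, 1935, 2106, 2277

k = N/n = 2394/14 = 171
9th selection = 54 + 8×171 = 1422
10th: 1422 + 171 = 1593
11th: 1593 + 171 = 1764
12th: 1764 + 171 = 1935
13th: 1935 + 171 = 2106
14th: 2106 + 171 = 2277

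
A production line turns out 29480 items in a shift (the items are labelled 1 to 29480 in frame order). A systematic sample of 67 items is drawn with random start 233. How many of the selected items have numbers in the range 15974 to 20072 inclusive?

k = 29480/67 = 440
First selection ≥ 15974: 233 + ⌈(15974−233)/440⌉·440 = 233 + 36×440 = 16073
Last selection ≤ 20072: 233 + ⌊(20072−233)/440⌋·440 = 233 + 45×440 = 20033
Count = 45 − 36 + 1 = 10

10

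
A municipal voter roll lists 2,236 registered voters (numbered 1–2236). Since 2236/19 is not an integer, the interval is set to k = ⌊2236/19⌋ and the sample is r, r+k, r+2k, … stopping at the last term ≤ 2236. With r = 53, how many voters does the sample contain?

k = ⌊2236/19⌋ = 117
Achieved size = ⌊(2236 − 53)/117⌋ + 1 = ⌊2183/117⌋ + 1 = 18 + 1 = 19
(last selection: 53 + 18×117 = 2159 ≤ 2236; next would be 2276 > 2236)

19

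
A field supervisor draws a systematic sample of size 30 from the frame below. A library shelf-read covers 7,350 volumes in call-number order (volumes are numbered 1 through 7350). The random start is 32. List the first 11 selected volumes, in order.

32, 277, 522, 767, 1012, 1257, 1502, 1747, 1992, 2237, 2482

k = N/n = 7350/30 = 245
volume 1: 32
volume 2: 32 + 245 = 277
volume 3: 277 + 245 = 522
volume 4: 522 + 245 = 767
volume 5: 767 + 245 = 1012
volume 6: 1012 + 245 = 1257
volume 7: 1257 + 245 = 1502
volume 8: 1502 + 245 = 1747
volume 9: 1747 + 245 = 1992
volume 10: 1992 + 245 = 2237
volume 11: 2237 + 245 = 2482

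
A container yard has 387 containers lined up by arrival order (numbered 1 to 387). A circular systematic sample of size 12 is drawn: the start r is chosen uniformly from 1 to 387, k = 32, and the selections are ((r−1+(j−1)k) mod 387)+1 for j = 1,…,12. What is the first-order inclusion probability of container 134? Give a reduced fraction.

4/129

For each position j, as r ranges over 1…387 the j-th selection hits every container exactly once, so container 134 is selected for exactly 12 of the 387 starts.
Inclusion probability = 12/387 = 4/129.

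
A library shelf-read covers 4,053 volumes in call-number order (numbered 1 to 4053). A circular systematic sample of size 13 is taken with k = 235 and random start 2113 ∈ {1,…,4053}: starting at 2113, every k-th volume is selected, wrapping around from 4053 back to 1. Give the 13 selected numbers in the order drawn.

2113, 2348, 2583, 2818, 3053, 3288, 3523, 3758, 3993, 175, 410, 645, 880

Selection 1: 2113
Selection 2: 2113 + 235 = 2348
Selection 3: 2348 + 235 = 2583
Selection 4: 2583 + 235 = 2818
Selection 5: 2818 + 235 = 3053
Selection 6: 3053 + 235 = 3288
Selection 7: 3288 + 235 = 3523
Selection 8: 3523 + 235 = 3758
Selection 9: 3758 + 235 = 3993
Selection 10: 3993 + 235 = 4228 → 4228 − 4053 = 175
Selection 11: 175 + 235 = 410
Selection 12: 410 + 235 = 645
Selection 13: 645 + 235 = 880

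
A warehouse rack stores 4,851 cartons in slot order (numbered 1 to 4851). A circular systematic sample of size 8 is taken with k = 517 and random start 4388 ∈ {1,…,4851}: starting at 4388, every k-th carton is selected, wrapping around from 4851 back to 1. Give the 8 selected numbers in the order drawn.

4388, 54, 571, 1088, 1605, 2122, 2639, 3156

Selection 1: 4388
Selection 2: 4388 + 517 = 4905 → 4905 − 4851 = 54
Selection 3: 54 + 517 = 571
Selection 4: 571 + 517 = 1088
Selection 5: 1088 + 517 = 1605
Selection 6: 1605 + 517 = 2122
Selection 7: 2122 + 517 = 2639
Selection 8: 2639 + 517 = 3156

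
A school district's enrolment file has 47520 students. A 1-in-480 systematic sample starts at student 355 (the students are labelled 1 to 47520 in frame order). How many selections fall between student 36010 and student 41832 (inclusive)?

k = 480
First selection ≥ 36010: 355 + ⌈(36010−355)/480⌉·480 = 355 + 75×480 = 36355
Last selection ≤ 41832: 355 + ⌊(41832−355)/480⌋·480 = 355 + 86×480 = 41635
Count = 86 − 75 + 1 = 12

12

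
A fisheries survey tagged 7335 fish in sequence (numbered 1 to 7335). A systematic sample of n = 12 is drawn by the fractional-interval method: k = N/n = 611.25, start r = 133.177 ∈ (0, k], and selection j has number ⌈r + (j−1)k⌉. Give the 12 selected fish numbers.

134, 745, 1356, 1967, 2579, 3190, 3801, 4412, 5024, 5635, 6246, 6857

j=1: r + 0k = 133.177 → ⌈·⌉ = 134
j=2: r + 1k = 744.427 → ⌈·⌉ = 745
j=3: r + 2k = 1355.677 → ⌈·⌉ = 1356
j=4: r + 3k = 1966.927 → ⌈·⌉ = 1967
j=5: r + 4k = 2578.177 → ⌈·⌉ = 2579
j=6: r + 5k = 3189.427 → ⌈·⌉ = 3190
j=7: r + 6k = 3800.677 → ⌈·⌉ = 3801
j=8: r + 7k = 4411.927 → ⌈·⌉ = 4412
j=9: r + 8k = 5023.177 → ⌈·⌉ = 5024
j=10: r + 9k = 5634.427 → ⌈·⌉ = 5635
j=11: r + 10k = 6245.677 → ⌈·⌉ = 6246
j=12: r + 11k = 6856.927 → ⌈·⌉ = 6857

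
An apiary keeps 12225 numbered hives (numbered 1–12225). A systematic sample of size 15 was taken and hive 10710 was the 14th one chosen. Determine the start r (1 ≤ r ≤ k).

115

k = 12225/15 = 815
r = 10710 − (14−1)×815 = 10710 − 10595 = 115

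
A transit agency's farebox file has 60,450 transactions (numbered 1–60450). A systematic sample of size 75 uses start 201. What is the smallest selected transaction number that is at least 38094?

38889

k = 60450/75 = 806
Steps past start: ⌈(38094 − 201)/806⌉ = ⌈37893/806⌉ = 48
Selected transaction: 201 + 48×806 = 38889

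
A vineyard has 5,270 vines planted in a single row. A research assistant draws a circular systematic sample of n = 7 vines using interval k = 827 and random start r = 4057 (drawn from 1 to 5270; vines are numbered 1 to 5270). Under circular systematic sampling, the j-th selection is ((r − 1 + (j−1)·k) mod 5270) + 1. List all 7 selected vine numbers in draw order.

4057, 4884, 441, 1268, 2095, 2922, 3749

Selection 1: 4057
Selection 2: 4057 + 827 = 4884
Selection 3: 4884 + 827 = 5711 → 5711 − 5270 = 441
Selection 4: 441 + 827 = 1268
Selection 5: 1268 + 827 = 2095
Selection 6: 2095 + 827 = 2922
Selection 7: 2922 + 827 = 3749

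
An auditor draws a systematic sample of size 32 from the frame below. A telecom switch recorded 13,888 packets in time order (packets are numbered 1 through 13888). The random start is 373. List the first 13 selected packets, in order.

373, 807, 1241, 1675, 2109, 2543, 2977, 3411, 3845, 4279, 4713, 5147, 5581

k = N/n = 13888/32 = 434
packet 1: 373
packet 2: 373 + 434 = 807
packet 3: 807 + 434 = 1241
packet 4: 1241 + 434 = 1675
packet 5: 1675 + 434 = 2109
packet 6: 2109 + 434 = 2543
packet 7: 2543 + 434 = 2977
packet 8: 2977 + 434 = 3411
packet 9: 3411 + 434 = 3845
packet 10: 3845 + 434 = 4279
packet 11: 4279 + 434 = 4713
packet 12: 4713 + 434 = 5147
packet 13: 5147 + 434 = 5581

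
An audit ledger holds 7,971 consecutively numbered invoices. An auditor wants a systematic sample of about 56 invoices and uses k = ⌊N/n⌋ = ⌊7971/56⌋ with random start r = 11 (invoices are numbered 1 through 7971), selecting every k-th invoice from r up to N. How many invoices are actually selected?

k = ⌊7971/56⌋ = 142
Achieved size = ⌊(7971 − 11)/142⌋ + 1 = ⌊7960/142⌋ + 1 = 56 + 1 = 57
(last selection: 11 + 56×142 = 7963 ≤ 7971; next would be 8105 > 7971)

57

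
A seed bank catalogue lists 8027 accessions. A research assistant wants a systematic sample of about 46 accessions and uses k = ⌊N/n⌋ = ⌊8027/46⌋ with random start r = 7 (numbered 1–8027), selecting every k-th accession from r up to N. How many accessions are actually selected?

k = ⌊8027/46⌋ = 174
Achieved size = ⌊(8027 − 7)/174⌋ + 1 = ⌊8020/174⌋ + 1 = 46 + 1 = 47
(last selection: 7 + 46×174 = 8011 ≤ 8027; next would be 8185 > 8027)

47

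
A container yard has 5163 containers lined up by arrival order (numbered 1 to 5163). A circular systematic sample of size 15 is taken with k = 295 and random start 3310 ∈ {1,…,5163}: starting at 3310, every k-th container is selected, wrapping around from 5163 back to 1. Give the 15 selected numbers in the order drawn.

Selection 1: 3310
Selection 2: 3310 + 295 = 3605
Selection 3: 3605 + 295 = 3900
Selection 4: 3900 + 295 = 4195
Selection 5: 4195 + 295 = 4490
Selection 6: 4490 + 295 = 4785
Selection 7: 4785 + 295 = 5080
Selection 8: 5080 + 295 = 5375 → 5375 − 5163 = 212
Selection 9: 212 + 295 = 507
Selection 10: 507 + 295 = 802
Selection 11: 802 + 295 = 1097
Selection 12: 1097 + 295 = 1392
Selection 13: 1392 + 295 = 1687
Selection 14: 1687 + 295 = 1982
Selection 15: 1982 + 295 = 2277

3310, 3605, 3900, 4195, 4490, 4785, 5080, 212, 507, 802, 1097, 1392, 1687, 1982, 2277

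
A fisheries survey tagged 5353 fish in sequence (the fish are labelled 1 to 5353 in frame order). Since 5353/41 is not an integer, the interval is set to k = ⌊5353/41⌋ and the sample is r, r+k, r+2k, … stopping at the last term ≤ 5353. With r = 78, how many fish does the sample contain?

k = ⌊5353/41⌋ = 130
Achieved size = ⌊(5353 − 78)/130⌋ + 1 = ⌊5275/130⌋ + 1 = 40 + 1 = 41
(last selection: 78 + 40×130 = 5278 ≤ 5353; next would be 5408 > 5353)

41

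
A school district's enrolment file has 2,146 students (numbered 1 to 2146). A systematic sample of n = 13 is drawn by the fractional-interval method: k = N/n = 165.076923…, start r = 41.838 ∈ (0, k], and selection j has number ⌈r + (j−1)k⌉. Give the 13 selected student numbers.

42, 207, 372, 538, 703, 868, 1033, 1198, 1363, 1528, 1693, 1858, 2023

j=1: r + 0k = 41.838 → ⌈·⌉ = 42
j=2: r + 1k = 206.914923… → ⌈·⌉ = 207
j=3: r + 2k = 371.991846… → ⌈·⌉ = 372
j=4: r + 3k = 537.068769… → ⌈·⌉ = 538
j=5: r + 4k = 702.145692… → ⌈·⌉ = 703
j=6: r + 5k = 867.222615… → ⌈·⌉ = 868
j=7: r + 6k = 1032.299538… → ⌈·⌉ = 1033
j=8: r + 7k = 1197.376461… → ⌈·⌉ = 1198
j=9: r + 8k = 1362.453384… → ⌈·⌉ = 1363
j=10: r + 9k = 1527.530307… → ⌈·⌉ = 1528
j=11: r + 10k = 1692.607230… → ⌈·⌉ = 1693
j=12: r + 11k = 1857.684153… → ⌈·⌉ = 1858
j=13: r + 12k = 2022.761076… → ⌈·⌉ = 2023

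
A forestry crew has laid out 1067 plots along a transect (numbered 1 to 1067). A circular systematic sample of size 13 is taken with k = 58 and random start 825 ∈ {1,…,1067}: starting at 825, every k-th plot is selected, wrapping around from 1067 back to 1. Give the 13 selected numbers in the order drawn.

825, 883, 941, 999, 1057, 48, 106, 164, 222, 280, 338, 396, 454

Selection 1: 825
Selection 2: 825 + 58 = 883
Selection 3: 883 + 58 = 941
Selection 4: 941 + 58 = 999
Selection 5: 999 + 58 = 1057
Selection 6: 1057 + 58 = 1115 → 1115 − 1067 = 48
Selection 7: 48 + 58 = 106
Selection 8: 106 + 58 = 164
Selection 9: 164 + 58 = 222
Selection 10: 222 + 58 = 280
Selection 11: 280 + 58 = 338
Selection 12: 338 + 58 = 396
Selection 13: 396 + 58 = 454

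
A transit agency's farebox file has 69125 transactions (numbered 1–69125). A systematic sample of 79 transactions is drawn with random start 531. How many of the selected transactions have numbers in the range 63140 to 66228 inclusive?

4

k = 69125/79 = 875
First selection ≥ 63140: 531 + ⌈(63140−531)/875⌉·875 = 531 + 72×875 = 63531
Last selection ≤ 66228: 531 + ⌊(66228−531)/875⌋·875 = 531 + 75×875 = 66156
Count = 75 − 72 + 1 = 4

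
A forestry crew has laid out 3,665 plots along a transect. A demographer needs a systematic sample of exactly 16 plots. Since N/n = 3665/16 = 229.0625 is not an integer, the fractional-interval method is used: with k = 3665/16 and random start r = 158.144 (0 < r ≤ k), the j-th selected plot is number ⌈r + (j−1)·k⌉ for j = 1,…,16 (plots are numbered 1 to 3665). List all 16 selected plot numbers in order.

159, 388, 617, 846, 1075, 1304, 1533, 1762, 1991, 2220, 2449, 2678, 2907, 3136, 3366, 3595

j=1: r + 0k = 158.144 → ⌈·⌉ = 159
j=2: r + 1k = 387.2065 → ⌈·⌉ = 388
j=3: r + 2k = 616.269 → ⌈·⌉ = 617
j=4: r + 3k = 845.3315 → ⌈·⌉ = 846
j=5: r + 4k = 1074.394 → ⌈·⌉ = 1075
j=6: r + 5k = 1303.4565 → ⌈·⌉ = 1304
j=7: r + 6k = 1532.519 → ⌈·⌉ = 1533
j=8: r + 7k = 1761.5815 → ⌈·⌉ = 1762
j=9: r + 8k = 1990.644 → ⌈·⌉ = 1991
j=10: r + 9k = 2219.7065 → ⌈·⌉ = 2220
j=11: r + 10k = 2448.769 → ⌈·⌉ = 2449
j=12: r + 11k = 2677.8315 → ⌈·⌉ = 2678
j=13: r + 12k = 2906.894 → ⌈·⌉ = 2907
j=14: r + 13k = 3135.9565 → ⌈·⌉ = 3136
j=15: r + 14k = 3365.019 → ⌈·⌉ = 3366
j=16: r + 15k = 3594.0815 → ⌈·⌉ = 3595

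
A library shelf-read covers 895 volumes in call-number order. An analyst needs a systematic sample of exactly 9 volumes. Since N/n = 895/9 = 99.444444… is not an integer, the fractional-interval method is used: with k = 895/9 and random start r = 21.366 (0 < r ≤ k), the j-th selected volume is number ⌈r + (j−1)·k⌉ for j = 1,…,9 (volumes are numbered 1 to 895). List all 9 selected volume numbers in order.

j=1: r + 0k = 21.366 → ⌈·⌉ = 22
j=2: r + 1k = 120.810444… → ⌈·⌉ = 121
j=3: r + 2k = 220.254888… → ⌈·⌉ = 221
j=4: r + 3k = 319.699333… → ⌈·⌉ = 320
j=5: r + 4k = 419.143777… → ⌈·⌉ = 420
j=6: r + 5k = 518.588222… → ⌈·⌉ = 519
j=7: r + 6k = 618.032666… → ⌈·⌉ = 619
j=8: r + 7k = 717.477111… → ⌈·⌉ = 718
j=9: r + 8k = 816.921555… → ⌈·⌉ = 817

22, 121, 221, 320, 420, 519, 619, 718, 817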